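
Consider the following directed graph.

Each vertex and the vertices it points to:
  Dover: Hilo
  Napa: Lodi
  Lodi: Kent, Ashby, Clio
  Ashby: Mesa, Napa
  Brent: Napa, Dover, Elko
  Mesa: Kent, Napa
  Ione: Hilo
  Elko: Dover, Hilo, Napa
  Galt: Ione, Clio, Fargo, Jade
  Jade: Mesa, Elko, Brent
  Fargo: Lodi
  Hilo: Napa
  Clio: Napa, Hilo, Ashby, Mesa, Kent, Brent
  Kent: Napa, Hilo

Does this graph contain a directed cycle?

Yes

DFS with white/gray/black marking, starting from Mesa:
Mesa gray
  Kent gray
    Napa gray
      Lodi gray
        Lodi→Kent: Kent is gray → back edge
Back edge found, so a cycle exists: Kent → Napa → Lodi → Kent.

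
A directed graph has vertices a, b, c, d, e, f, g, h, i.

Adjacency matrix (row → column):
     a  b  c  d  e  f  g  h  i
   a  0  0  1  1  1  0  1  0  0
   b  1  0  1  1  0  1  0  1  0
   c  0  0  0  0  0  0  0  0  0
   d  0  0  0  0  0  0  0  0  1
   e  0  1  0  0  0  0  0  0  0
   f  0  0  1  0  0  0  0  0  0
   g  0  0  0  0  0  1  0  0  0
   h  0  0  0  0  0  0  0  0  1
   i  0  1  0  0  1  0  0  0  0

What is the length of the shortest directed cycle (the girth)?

3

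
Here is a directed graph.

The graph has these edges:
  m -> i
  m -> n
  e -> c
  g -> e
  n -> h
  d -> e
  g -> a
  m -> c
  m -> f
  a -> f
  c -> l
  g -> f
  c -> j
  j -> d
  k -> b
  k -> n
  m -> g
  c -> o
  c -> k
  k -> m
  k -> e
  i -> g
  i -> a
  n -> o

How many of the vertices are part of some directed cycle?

A vertex is on a directed cycle iff it belongs to a strongly connected component of size ≥ 2 (or has a self-loop).
The vertices on cycles are {c, d, e, g, i, j, k, m} — 8 in total.

8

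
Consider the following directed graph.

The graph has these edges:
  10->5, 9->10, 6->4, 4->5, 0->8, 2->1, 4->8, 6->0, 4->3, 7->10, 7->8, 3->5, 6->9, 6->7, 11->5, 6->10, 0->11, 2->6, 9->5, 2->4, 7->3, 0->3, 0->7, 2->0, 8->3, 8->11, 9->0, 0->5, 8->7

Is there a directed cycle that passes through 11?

No

11 lies on a cycle iff there is a path from 11 back to itself.
Exploring from 11, it never reaches itself; equivalently, its strongly connected component is a singleton.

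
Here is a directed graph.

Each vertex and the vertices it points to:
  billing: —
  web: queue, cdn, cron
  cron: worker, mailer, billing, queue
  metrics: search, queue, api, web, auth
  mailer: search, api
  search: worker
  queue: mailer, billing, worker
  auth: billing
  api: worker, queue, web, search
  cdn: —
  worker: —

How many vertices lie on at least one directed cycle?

5

A vertex is on a directed cycle iff it belongs to a strongly connected component of size ≥ 2 (or has a self-loop).
The vertices on cycles are {api, web, cron, queue, mailer} — 5 in total.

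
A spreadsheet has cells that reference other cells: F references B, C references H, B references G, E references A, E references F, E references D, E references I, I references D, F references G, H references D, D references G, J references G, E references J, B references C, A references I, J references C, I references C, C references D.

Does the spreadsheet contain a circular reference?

No

DFS with white/gray/black marking, starting from H:
H gray
  D gray
    G gray
    G black
  D black
H black
I gray
  I→D: D black — skip
  C gray
    C→H: H black — skip
    C→D: D black — skip
  C black
I black
F gray
  F→G: G black — skip
  B gray
    B→C: C black — skip
    B→G: G black — skip
  B black
F black
E gray
  E→D: D black — skip
  A gray
    A→I: I black — skip
  A black
  J gray
    J→C: C black — skip
    J→G: G black — skip
  J black
  E→I: I black — skip
  E→F: F black — skip
E black
Every edge goes to a white or black vertex — no back edge, so the graph is acyclic.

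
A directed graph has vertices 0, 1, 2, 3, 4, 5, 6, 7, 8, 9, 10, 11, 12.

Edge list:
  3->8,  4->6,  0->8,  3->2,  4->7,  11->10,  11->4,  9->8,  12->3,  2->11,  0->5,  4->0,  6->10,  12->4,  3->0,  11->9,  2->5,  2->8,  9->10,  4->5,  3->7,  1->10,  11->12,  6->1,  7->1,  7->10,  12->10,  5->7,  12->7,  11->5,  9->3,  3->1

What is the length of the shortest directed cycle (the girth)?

For each vertex v, BFS finds the shortest path from v back to v.
The shortest such closed walk is 11 → 9 → 3 → 2 → 11, length 4.

4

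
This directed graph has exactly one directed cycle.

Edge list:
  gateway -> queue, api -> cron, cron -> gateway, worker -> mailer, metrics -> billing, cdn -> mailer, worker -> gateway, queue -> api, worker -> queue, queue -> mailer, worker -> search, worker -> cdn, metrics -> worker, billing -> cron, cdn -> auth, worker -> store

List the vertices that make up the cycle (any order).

api, cron, queue, gateway

DFS with gray/black marking from queue:
queue gray
  api gray
    cron gray
      gateway gray
        gateway→queue: queue is gray → back edge
Back edge closes the cycle queue → api → cron → gateway → queue; its vertices are {api, cron, queue, gateway}.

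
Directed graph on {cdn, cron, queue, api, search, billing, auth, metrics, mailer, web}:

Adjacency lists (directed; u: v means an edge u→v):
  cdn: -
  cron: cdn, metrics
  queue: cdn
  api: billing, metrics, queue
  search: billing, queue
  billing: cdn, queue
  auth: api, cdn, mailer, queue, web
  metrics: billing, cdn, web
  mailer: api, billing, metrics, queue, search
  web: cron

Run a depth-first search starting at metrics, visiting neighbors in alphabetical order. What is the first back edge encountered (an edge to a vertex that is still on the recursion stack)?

cron->metrics

DFS from metrics (visiting neighbors in alphabetical order); mark gray on enter, black on exit:
metrics gray
  billing gray
    cdn gray
    cdn black
    queue gray
      queue→cdn: cdn black — skip
    queue black
  billing black
  metrics→cdn: cdn black — skip
  web gray
    cron gray
      cron→cdn: cdn black — skip
      cron→metrics: metrics is gray → back edge
First back edge: cron → metrics.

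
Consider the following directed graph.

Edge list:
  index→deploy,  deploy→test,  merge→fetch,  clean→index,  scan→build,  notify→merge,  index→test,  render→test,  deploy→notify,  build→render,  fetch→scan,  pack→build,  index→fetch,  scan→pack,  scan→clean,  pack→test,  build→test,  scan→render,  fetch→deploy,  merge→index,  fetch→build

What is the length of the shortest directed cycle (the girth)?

For each vertex v, BFS finds the shortest path from v back to v.
The shortest such closed walk is fetch → scan → clean → index → fetch, length 4.

4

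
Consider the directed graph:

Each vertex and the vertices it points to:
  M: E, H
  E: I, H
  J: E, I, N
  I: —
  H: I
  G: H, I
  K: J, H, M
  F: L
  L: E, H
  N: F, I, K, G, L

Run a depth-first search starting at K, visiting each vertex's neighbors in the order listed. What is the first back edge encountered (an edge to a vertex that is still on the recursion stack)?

N→K

DFS from K (visiting each vertex's neighbors in the order listed); mark gray on enter, black on exit:
K gray
  J gray
    E gray
      I gray
      I black
      H gray
        H→I: I black — skip
      H black
    E black
    J→I: I black — skip
    N gray
      F gray
        L gray
          L→E: E black — skip
          L→H: H black — skip
        L black
      F black
      N→I: I black — skip
      N→K: K is gray → back edge
First back edge: N → K.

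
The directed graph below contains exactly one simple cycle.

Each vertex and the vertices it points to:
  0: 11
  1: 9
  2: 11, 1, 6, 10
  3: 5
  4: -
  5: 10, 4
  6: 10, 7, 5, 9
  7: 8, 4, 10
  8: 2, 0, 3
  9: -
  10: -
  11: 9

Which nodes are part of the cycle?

2, 6, 7, 8

DFS with gray/black marking from 8:
8 gray
  2 gray
    11 gray
      9 gray
      9 black
    11 black
    1 gray
      1→9: 9 black — skip
    1 black
    6 gray
      10 gray
      10 black
      7 gray
        7→8: 8 is gray → back edge
Back edge closes the cycle 8 → 2 → 6 → 7 → 8; its vertices are {2, 6, 7, 8}.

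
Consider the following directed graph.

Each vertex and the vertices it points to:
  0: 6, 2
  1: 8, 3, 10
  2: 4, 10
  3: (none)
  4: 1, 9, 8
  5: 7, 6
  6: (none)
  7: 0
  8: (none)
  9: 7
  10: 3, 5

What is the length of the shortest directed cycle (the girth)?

5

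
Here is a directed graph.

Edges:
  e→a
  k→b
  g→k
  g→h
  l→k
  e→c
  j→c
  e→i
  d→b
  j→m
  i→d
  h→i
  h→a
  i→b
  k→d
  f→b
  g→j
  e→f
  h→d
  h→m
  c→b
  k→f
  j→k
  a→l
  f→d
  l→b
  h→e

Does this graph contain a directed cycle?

DFS with white/gray/black marking, starting from d:
d gray
  b gray
  b black
d black
l gray
  k gray
    f gray
      f→b: b black — skip
      f→d: d black — skip
    f black
    k→d: d black — skip
    k→b: b black — skip
  k black
  l→b: b black — skip
l black
a gray
  a→l: l black — skip
a black
h gray
  m gray
  m black
  e gray
    e→f: f black — skip
    c gray
      c→b: b black — skip
    c black
    e→a: a black — skip
    i gray
      i→d: d black — skip
      i→b: b black — skip
    i black
  e black
  h→d: d black — skip
  h→i: i black — skip
  h→a: a black — skip
h black
j gray
  j→c: c black — skip
  j→k: k black — skip
  j→m: m black — skip
j black
g gray
  g→h: h black — skip
  g→j: j black — skip
  g→k: k black — skip
g black
Every edge goes to a white or black vertex — no back edge, so the graph is acyclic.

No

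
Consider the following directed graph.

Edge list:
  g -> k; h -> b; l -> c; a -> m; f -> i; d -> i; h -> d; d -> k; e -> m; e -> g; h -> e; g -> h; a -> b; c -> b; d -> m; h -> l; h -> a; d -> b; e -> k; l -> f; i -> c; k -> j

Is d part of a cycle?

No

d lies on a cycle iff there is a path from d back to itself.
Exploring from d, it never reaches itself; equivalently, its strongly connected component is a singleton.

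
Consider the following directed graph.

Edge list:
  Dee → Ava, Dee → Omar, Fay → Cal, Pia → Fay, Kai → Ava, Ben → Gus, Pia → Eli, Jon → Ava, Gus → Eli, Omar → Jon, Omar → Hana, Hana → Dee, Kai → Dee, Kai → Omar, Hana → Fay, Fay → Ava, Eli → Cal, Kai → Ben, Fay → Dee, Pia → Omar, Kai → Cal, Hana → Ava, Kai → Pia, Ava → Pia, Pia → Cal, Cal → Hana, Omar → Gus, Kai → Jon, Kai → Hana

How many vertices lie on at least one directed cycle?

10

A vertex is on a directed cycle iff it belongs to a strongly connected component of size ≥ 2 (or has a self-loop).
The vertices on cycles are {Ava, Cal, Dee, Eli, Fay, Gus, Jon, Pia, Hana, Omar} — 10 in total.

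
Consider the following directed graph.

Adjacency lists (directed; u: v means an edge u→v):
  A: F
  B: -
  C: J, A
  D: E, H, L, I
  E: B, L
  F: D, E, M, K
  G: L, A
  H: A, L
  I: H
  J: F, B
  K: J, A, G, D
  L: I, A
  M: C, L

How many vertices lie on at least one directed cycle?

12

A vertex is on a directed cycle iff it belongs to a strongly connected component of size ≥ 2 (or has a self-loop).
The vertices on cycles are {A, C, D, E, F, G, H, I, J, K, L, M} — 12 in total.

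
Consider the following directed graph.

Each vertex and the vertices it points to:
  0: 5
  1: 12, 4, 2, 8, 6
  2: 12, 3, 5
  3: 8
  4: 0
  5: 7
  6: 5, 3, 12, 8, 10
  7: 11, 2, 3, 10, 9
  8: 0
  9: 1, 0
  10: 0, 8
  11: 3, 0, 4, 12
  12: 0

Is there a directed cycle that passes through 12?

12 is on a cycle iff 12 can reach itself via ≥1 edge.
12 → 0 → 5 → 7 → 11 → 12 — yes.

Yes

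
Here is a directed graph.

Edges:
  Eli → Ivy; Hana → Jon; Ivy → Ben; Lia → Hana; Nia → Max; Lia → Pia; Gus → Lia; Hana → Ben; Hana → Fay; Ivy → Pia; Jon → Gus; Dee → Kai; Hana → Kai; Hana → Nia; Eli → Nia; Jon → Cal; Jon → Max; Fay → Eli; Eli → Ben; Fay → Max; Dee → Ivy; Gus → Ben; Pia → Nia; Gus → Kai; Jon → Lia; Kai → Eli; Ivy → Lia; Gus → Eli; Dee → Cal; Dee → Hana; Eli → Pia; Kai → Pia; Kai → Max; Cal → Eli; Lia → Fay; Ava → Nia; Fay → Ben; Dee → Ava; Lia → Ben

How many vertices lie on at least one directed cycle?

9

A vertex is on a directed cycle iff it belongs to a strongly connected component of size ≥ 2 (or has a self-loop).
The vertices on cycles are {Cal, Eli, Fay, Gus, Ivy, Jon, Kai, Lia, Hana} — 9 in total.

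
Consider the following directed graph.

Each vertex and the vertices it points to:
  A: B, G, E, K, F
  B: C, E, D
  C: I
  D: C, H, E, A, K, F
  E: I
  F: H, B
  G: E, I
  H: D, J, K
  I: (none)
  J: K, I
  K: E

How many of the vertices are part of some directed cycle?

5

A vertex is on a directed cycle iff it belongs to a strongly connected component of size ≥ 2 (or has a self-loop).
The vertices on cycles are {A, B, D, F, H} — 5 in total.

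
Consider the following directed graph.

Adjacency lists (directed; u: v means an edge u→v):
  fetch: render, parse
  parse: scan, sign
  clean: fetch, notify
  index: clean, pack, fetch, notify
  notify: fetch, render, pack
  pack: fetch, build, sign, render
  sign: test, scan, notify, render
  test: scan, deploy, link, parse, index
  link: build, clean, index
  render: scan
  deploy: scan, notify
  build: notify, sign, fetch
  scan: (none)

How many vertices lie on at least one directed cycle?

11

A vertex is on a directed cycle iff it belongs to a strongly connected component of size ≥ 2 (or has a self-loop).
The vertices on cycles are {link, pack, sign, test, build, clean, fetch, index, parse, deploy, notify} — 11 in total.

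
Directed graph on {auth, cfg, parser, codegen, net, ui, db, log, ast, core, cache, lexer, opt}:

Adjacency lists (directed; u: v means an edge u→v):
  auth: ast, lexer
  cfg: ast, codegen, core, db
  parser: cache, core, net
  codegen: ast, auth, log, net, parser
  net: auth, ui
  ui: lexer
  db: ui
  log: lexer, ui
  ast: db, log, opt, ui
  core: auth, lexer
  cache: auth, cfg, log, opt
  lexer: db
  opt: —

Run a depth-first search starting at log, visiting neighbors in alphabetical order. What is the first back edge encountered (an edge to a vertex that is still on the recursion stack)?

DFS from log (visiting neighbors in alphabetical order); mark gray on enter, black on exit:
log gray
  lexer gray
    db gray
      ui gray
        ui→lexer: lexer is gray → back edge
First back edge: ui → lexer.

ui->lexer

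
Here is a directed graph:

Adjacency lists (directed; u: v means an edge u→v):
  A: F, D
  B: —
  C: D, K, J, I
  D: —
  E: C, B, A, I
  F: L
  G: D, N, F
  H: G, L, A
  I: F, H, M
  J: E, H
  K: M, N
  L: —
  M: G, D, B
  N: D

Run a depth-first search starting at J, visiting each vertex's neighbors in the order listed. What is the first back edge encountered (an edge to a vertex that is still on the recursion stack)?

DFS from J (visiting each vertex's neighbors in the order listed); mark gray on enter, black on exit:
J gray
  E gray
    C gray
      D gray
      D black
      K gray
        M gray
          G gray
            G→D: D black — skip
            N gray
              N→D: D black — skip
            N black
            F gray
              L gray
              L black
            F black
          G black
          M→D: D black — skip
          B gray
          B black
        M black
        K→N: N black — skip
      K black
      C→J: J is gray → back edge
First back edge: C → J.

C->J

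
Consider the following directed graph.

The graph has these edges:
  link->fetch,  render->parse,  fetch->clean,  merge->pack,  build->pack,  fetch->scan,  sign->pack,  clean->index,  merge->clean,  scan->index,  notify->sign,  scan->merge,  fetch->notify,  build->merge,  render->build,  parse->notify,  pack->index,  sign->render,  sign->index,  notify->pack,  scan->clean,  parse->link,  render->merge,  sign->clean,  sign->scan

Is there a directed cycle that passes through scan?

scan lies on a cycle iff there is a path from scan back to itself.
Exploring from scan, it never reaches itself; equivalently, its strongly connected component is a singleton.

No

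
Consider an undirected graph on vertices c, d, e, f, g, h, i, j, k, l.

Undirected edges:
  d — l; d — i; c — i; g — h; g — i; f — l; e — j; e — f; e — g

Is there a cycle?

DFS, tracking each vertex's parent; an edge to a visited non-parent vertex closes a cycle.
Start from e:
visit e (parent –)
  visit f (parent e)
    visit l (parent f)
      visit d (parent l)
        visit i (parent d)
          i–d: parent, skip
          visit g (parent i)
            g–e: e visited and ≠ parent → cycle
Cycle: e – f – l – d – i – g – e.

Yes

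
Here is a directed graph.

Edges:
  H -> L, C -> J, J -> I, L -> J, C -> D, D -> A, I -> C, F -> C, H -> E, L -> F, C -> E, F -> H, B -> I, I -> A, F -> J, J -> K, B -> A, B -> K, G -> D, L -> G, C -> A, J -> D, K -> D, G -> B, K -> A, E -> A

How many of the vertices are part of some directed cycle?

6

A vertex is on a directed cycle iff it belongs to a strongly connected component of size ≥ 2 (or has a self-loop).
The vertices on cycles are {C, F, H, I, J, L} — 6 in total.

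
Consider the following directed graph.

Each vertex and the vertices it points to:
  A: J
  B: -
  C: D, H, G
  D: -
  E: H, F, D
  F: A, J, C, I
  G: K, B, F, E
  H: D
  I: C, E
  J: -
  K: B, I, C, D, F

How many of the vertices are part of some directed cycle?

A vertex is on a directed cycle iff it belongs to a strongly connected component of size ≥ 2 (or has a self-loop).
The vertices on cycles are {C, E, F, G, I, K} — 6 in total.

6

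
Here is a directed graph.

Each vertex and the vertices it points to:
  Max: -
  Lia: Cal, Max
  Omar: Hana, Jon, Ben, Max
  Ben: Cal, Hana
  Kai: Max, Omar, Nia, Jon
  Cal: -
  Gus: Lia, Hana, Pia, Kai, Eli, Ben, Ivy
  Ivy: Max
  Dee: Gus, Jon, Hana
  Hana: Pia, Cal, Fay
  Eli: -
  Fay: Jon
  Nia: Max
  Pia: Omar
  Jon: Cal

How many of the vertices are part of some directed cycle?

4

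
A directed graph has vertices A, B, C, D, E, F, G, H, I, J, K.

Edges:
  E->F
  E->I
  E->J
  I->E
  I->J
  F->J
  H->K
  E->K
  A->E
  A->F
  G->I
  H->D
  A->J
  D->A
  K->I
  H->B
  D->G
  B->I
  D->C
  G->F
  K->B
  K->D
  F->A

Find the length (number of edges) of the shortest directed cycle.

2

For each vertex v, BFS finds the shortest path from v back to v.
The shortest such closed walk is I → E → I, length 2.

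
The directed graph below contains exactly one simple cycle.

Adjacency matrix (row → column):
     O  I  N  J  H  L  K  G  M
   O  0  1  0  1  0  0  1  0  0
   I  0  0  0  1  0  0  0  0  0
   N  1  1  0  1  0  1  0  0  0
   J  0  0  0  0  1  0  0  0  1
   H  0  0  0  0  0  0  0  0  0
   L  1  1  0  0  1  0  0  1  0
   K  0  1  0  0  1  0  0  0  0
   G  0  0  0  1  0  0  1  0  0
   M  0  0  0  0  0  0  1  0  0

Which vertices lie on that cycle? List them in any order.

I, J, K, M

DFS with gray/black marking from I:
I gray
  J gray
    H gray
    H black
    M gray
      K gray
        K→H: H black — skip
        K→I: I is gray → back edge
Back edge closes the cycle I → J → M → K → I; its vertices are {I, J, K, M}.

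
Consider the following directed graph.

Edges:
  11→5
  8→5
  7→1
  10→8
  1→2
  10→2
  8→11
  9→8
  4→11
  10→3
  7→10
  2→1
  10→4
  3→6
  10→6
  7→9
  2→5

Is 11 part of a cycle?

11 lies on a cycle iff there is a path from 11 back to itself.
Exploring from 11, it never reaches itself; equivalently, its strongly connected component is a singleton.

No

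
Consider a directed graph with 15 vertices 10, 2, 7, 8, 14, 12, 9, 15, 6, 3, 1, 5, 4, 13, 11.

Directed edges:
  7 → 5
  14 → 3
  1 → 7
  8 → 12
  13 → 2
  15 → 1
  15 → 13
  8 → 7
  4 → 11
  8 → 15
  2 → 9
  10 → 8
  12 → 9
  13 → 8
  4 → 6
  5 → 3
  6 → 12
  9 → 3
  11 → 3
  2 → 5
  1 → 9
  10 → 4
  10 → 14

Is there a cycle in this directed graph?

Yes

DFS with white/gray/black marking, starting from 13:
13 gray
  8 gray
    15 gray
      1 gray
        9 gray
          3 gray
          3 black
        9 black
        7 gray
          5 gray
            5→3: 3 black — skip
          5 black
        7 black
      1 black
      15→13: 13 is gray → back edge
Back edge found, so a cycle exists: 13 → 8 → 15 → 13.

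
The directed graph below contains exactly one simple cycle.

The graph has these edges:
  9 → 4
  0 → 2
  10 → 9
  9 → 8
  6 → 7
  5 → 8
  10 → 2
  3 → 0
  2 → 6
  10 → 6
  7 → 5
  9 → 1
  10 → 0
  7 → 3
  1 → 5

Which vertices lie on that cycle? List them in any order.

0, 2, 3, 6, 7

DFS with gray/black marking from 6:
6 gray
  7 gray
    5 gray
      8 gray
      8 black
    5 black
    3 gray
      0 gray
        2 gray
          2→6: 6 is gray → back edge
Back edge closes the cycle 6 → 7 → 3 → 0 → 2 → 6; its vertices are {0, 2, 3, 6, 7}.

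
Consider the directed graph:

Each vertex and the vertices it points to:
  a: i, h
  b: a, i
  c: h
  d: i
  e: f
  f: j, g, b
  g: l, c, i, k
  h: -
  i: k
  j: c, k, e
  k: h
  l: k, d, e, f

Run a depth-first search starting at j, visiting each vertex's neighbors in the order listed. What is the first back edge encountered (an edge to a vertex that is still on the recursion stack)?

DFS from j (visiting each vertex's neighbors in the order listed); mark gray on enter, black on exit:
j gray
  c gray
    h gray
    h black
  c black
  k gray
    k→h: h black — skip
  k black
  e gray
    f gray
      f→j: j is gray → back edge
First back edge: f → j.

f->j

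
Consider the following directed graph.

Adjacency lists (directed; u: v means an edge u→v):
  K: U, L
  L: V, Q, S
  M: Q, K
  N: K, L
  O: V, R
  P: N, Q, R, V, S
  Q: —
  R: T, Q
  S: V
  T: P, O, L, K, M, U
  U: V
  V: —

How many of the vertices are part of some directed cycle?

A vertex is on a directed cycle iff it belongs to a strongly connected component of size ≥ 2 (or has a self-loop).
The vertices on cycles are {O, P, R, T} — 4 in total.

4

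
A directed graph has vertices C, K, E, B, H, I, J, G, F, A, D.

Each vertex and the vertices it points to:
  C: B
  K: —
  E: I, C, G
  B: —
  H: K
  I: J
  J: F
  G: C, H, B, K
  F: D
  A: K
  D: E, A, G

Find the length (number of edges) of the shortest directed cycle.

5

For each vertex v, BFS finds the shortest path from v back to v.
The shortest such closed walk is J → F → D → E → I → J, length 5.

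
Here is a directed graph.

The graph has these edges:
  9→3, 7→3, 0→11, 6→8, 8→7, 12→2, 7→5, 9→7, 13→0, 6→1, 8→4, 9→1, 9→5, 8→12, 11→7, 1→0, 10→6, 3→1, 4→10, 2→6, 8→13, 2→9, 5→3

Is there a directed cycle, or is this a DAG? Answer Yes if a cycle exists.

Yes

DFS with white/gray/black marking, starting from 2:
2 gray
  9 gray
    7 gray
      3 gray
        1 gray
          0 gray
            11 gray
              11→7: 7 is gray → back edge
Back edge found, so a cycle exists: 7 → 3 → 1 → 0 → 11 → 7.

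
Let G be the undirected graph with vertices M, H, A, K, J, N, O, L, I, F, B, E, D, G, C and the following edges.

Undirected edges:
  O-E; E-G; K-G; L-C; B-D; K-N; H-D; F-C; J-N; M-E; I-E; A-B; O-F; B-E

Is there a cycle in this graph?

DFS, tracking each vertex's parent; an edge to a visited non-parent vertex closes a cycle.
Start from C:
visit C (parent –)
  visit L (parent C)
    L–C: parent, skip
  visit F (parent C)
    visit O (parent F)
      O–F: parent, skip
      visit E (parent O)
        visit G (parent E)
          visit K (parent G)
            visit N (parent K)
              visit J (parent N)
                J–N: parent, skip
              N–K: parent, skip
            K–G: parent, skip
          G–E: parent, skip
        visit M (parent E)
          M–E: parent, skip
        visit I (parent E)
          I–E: parent, skip
        E–O: parent, skip
        visit B (parent E)
          visit A (parent B)
            A–B: parent, skip
          B–E: parent, skip
          visit D (parent B)
            D–B: parent, skip
            visit H (parent D)
              H–D: parent, skip
    F–C: parent, skip
No non-parent visited neighbor found — the graph is a forest.

No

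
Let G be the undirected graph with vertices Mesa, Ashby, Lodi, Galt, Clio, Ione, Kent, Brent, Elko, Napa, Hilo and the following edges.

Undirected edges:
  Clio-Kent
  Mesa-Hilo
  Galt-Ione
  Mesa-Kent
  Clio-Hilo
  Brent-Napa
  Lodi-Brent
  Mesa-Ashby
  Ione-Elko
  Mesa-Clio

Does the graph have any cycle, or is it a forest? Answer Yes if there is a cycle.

DFS, tracking each vertex's parent; an edge to a visited non-parent vertex closes a cycle.
Start from Ione:
visit Ione (parent –)
  visit Elko (parent Ione)
    Elko–Ione: parent, skip
  visit Galt (parent Ione)
    Galt–Ione: parent, skip
visit Mesa (parent –)
  visit Hilo (parent Mesa)
    visit Clio (parent Hilo)
      visit Kent (parent Clio)
        Kent–Mesa: Mesa visited and ≠ parent → cycle
Cycle: Mesa – Hilo – Clio – Kent – Mesa.

Yes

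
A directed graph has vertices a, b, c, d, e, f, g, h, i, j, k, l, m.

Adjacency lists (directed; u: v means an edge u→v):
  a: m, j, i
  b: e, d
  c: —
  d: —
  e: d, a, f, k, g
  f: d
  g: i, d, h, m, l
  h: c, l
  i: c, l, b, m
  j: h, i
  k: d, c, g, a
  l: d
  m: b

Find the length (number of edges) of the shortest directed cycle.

4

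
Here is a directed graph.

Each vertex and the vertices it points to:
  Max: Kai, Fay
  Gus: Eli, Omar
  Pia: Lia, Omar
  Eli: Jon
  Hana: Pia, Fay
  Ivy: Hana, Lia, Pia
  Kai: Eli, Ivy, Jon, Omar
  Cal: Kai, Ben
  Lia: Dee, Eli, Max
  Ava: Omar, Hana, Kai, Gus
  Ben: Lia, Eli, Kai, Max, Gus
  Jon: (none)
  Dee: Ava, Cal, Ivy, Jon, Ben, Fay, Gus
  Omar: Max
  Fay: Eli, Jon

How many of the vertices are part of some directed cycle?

12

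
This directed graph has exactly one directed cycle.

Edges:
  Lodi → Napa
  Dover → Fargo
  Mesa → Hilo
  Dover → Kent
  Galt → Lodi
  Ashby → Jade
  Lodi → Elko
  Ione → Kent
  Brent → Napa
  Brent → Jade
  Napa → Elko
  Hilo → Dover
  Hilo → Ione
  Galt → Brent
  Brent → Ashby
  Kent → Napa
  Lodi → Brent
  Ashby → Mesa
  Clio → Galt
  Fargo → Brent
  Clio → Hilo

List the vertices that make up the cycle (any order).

DFS with gray/black marking from Hilo:
Hilo gray
  Ione gray
    Kent gray
      Napa gray
        Elko gray
        Elko black
      Napa black
    Kent black
  Ione black
  Dover gray
    Fargo gray
      Brent gray
        Jade gray
        Jade black
        Brent→Napa: Napa black — skip
        Ashby gray
          Mesa gray
            Mesa→Hilo: Hilo is gray → back edge
Back edge closes the cycle Hilo → Dover → Fargo → Brent → Ashby → Mesa → Hilo; its vertices are {Hilo, Mesa, Ashby, Brent, Dover, Fargo}.

Hilo, Mesa, Ashby, Brent, Dover, Fargo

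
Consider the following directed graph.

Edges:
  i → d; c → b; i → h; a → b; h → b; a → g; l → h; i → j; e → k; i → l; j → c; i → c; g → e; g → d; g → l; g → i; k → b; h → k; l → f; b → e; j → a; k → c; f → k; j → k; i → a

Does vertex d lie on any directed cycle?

d lies on a cycle iff there is a path from d back to itself.
Exploring from d, it never reaches itself; equivalently, its strongly connected component is a singleton.

No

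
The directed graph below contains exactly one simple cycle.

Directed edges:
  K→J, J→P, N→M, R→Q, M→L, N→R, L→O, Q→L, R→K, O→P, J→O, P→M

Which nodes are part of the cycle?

DFS with gray/black marking from M:
M gray
  L gray
    O gray
      P gray
        P→M: M is gray → back edge
Back edge closes the cycle M → L → O → P → M; its vertices are {L, M, O, P}.

L, M, O, P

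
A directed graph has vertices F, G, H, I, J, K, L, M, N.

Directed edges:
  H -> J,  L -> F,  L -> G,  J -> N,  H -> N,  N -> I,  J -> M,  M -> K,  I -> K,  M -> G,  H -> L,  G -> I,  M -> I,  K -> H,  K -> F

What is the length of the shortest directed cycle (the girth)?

4

For each vertex v, BFS finds the shortest path from v back to v.
The shortest such closed walk is M → K → H → J → M, length 4.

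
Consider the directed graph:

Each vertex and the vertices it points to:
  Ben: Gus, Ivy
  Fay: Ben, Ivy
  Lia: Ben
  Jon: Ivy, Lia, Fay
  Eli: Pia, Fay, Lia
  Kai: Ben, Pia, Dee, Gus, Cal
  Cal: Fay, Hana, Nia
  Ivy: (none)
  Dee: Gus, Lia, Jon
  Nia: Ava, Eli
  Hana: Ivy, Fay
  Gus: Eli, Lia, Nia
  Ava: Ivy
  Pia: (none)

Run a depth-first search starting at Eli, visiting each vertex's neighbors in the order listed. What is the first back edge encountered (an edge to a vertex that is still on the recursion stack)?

Gus→Eli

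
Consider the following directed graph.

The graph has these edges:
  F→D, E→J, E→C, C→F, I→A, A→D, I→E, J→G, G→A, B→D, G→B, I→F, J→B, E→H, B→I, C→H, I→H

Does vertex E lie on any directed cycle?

Yes

E is on a cycle iff E can reach itself via ≥1 edge.
E → J → B → I → E — yes.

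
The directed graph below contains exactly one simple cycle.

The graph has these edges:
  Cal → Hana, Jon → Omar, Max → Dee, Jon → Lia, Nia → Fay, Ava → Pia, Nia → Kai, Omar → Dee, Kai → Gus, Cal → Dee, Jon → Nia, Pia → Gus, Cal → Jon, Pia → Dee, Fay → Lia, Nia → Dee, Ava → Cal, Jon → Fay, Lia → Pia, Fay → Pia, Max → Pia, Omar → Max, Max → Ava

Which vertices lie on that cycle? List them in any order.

Ava, Cal, Jon, Max, Omar

DFS with gray/black marking from Jon:
Jon gray
  Nia gray
    Dee gray
    Dee black
    Fay gray
      Lia gray
        Pia gray
          Gus gray
          Gus black
          Pia→Dee: Dee black — skip
        Pia black
      Lia black
      Fay→Pia: Pia black — skip
    Fay black
    Kai gray
      Kai→Gus: Gus black — skip
    Kai black
  Nia black
  Omar gray
    Omar→Dee: Dee black — skip
    Max gray
      Max→Dee: Dee black — skip
      Ava gray
        Ava→Pia: Pia black — skip
        Cal gray
          Cal→Jon: Jon is gray → back edge
Back edge closes the cycle Jon → Omar → Max → Ava → Cal → Jon; its vertices are {Ava, Cal, Jon, Max, Omar}.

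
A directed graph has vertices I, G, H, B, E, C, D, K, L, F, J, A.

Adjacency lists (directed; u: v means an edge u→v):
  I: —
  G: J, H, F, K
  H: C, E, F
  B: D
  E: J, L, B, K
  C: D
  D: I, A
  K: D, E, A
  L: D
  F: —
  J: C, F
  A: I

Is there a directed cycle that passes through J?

No

J lies on a cycle iff there is a path from J back to itself.
Exploring from J, it never reaches itself; equivalently, its strongly connected component is a singleton.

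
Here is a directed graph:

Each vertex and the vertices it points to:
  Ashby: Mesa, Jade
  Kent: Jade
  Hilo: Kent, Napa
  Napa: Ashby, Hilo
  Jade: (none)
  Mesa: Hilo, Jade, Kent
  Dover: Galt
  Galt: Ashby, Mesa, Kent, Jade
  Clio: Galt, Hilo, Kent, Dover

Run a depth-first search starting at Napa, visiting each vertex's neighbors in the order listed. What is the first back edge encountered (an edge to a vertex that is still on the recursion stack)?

Hilo->Napa

DFS from Napa (visiting each vertex's neighbors in the order listed); mark gray on enter, black on exit:
Napa gray
  Ashby gray
    Mesa gray
      Hilo gray
        Kent gray
          Jade gray
          Jade black
        Kent black
        Hilo→Napa: Napa is gray → back edge
First back edge: Hilo → Napa.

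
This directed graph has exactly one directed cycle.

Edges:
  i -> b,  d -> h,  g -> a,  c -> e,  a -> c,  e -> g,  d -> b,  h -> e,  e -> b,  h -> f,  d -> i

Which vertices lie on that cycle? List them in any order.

a, c, e, g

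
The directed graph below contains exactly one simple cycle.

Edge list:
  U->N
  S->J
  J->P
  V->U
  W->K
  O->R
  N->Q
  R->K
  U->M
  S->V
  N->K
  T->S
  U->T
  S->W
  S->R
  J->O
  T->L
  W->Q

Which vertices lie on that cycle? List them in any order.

DFS with gray/black marking from S:
S gray
  J gray
    O gray
      R gray
        K gray
        K black
      R black
    O black
    P gray
    P black
  J black
  S→R: R black — skip
  V gray
    U gray
      M gray
      M black
      N gray
        Q gray
        Q black
        N→K: K black — skip
      N black
      T gray
        L gray
        L black
        T→S: S is gray → back edge
Back edge closes the cycle S → V → U → T → S; its vertices are {S, T, U, V}.

S, T, U, V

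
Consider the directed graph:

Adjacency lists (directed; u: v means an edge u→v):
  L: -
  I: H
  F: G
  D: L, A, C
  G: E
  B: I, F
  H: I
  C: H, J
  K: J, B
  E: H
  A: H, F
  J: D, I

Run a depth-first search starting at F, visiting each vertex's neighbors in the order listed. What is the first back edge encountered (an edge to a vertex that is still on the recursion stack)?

I→H

DFS from F (visiting each vertex's neighbors in the order listed); mark gray on enter, black on exit:
F gray
  G gray
    E gray
      H gray
        I gray
          I→H: H is gray → back edge
First back edge: I → H.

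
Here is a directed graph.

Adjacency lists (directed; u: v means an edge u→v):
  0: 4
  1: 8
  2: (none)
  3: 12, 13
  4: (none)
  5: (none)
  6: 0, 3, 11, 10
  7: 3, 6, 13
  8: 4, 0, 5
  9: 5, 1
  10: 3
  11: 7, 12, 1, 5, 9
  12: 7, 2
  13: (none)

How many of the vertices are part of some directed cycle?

A vertex is on a directed cycle iff it belongs to a strongly connected component of size ≥ 2 (or has a self-loop).
The vertices on cycles are {3, 6, 7, 10, 11, 12} — 6 in total.

6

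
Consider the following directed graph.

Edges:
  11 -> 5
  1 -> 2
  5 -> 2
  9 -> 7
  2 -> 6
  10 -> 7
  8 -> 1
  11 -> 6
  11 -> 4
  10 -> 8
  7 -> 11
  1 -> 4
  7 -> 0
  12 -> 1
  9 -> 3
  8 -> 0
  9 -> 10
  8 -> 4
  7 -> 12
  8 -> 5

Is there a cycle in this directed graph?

No

DFS with white/gray/black marking, starting from 2:
2 gray
  6 gray
  6 black
2 black
0 gray
0 black
1 gray
  4 gray
  4 black
  1→2: 2 black — skip
1 black
3 gray
3 black
5 gray
  5→2: 2 black — skip
5 black
7 gray
  12 gray
    12→1: 1 black — skip
  12 black
  7→0: 0 black — skip
  11 gray
    11→5: 5 black — skip
    11→4: 4 black — skip
    11→6: 6 black — skip
  11 black
7 black
8 gray
  8→0: 0 black — skip
  8→4: 4 black — skip
  8→5: 5 black — skip
  8→1: 1 black — skip
8 black
9 gray
  10 gray
    10→8: 8 black — skip
    10→7: 7 black — skip
  10 black
  9→7: 7 black — skip
  9→3: 3 black — skip
9 black
Every edge goes to a white or black vertex — no back edge, so the graph is acyclic.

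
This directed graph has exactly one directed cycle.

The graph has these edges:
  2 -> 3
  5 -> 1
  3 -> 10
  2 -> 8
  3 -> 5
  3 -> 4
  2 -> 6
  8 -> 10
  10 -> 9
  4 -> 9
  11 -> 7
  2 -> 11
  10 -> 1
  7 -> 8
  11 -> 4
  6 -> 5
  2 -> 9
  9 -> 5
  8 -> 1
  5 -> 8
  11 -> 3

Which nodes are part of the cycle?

5, 8, 9, 10

DFS with gray/black marking from 5:
5 gray
  1 gray
  1 black
  8 gray
    8→1: 1 black — skip
    10 gray
      10→1: 1 black — skip
      9 gray
        9→5: 5 is gray → back edge
Back edge closes the cycle 5 → 8 → 10 → 9 → 5; its vertices are {5, 8, 9, 10}.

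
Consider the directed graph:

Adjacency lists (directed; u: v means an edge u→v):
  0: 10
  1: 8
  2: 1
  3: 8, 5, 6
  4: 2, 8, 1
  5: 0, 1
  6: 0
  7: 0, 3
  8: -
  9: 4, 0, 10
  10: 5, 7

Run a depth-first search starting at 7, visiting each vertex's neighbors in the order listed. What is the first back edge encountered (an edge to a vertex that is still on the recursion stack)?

5→0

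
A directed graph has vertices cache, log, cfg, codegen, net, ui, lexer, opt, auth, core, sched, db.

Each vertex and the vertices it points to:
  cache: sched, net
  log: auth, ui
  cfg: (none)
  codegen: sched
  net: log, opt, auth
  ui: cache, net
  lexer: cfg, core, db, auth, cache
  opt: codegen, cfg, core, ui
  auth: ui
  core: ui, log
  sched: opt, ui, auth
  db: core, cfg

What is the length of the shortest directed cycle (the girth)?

3

For each vertex v, BFS finds the shortest path from v back to v.
The shortest such closed walk is cache → sched → ui → cache, length 3.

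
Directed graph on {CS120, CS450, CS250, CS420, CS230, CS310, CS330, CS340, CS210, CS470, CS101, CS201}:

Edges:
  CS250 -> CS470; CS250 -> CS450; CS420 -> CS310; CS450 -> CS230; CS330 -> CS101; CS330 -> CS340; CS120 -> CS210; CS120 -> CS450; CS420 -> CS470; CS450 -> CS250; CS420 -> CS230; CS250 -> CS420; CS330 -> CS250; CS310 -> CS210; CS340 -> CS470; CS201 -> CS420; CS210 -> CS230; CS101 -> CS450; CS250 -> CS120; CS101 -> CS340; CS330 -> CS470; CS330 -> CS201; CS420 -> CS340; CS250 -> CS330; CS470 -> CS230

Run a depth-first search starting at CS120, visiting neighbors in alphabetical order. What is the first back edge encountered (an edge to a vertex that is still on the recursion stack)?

DFS from CS120 (visiting neighbors in alphabetical order); mark gray on enter, black on exit:
CS120 gray
  CS210 gray
    CS230 gray
    CS230 black
  CS210 black
  CS450 gray
    CS450→CS230: CS230 black — skip
    CS250 gray
      CS250→CS120: CS120 is gray → back edge
First back edge: CS250 → CS120.

CS250→CS120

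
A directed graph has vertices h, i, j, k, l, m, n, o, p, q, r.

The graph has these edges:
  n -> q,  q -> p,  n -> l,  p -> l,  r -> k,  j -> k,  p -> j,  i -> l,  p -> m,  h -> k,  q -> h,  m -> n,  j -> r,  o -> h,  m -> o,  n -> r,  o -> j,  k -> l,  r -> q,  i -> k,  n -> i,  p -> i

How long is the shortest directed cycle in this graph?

For each vertex v, BFS finds the shortest path from v back to v.
The shortest such closed walk is p → j → r → q → p, length 4.

4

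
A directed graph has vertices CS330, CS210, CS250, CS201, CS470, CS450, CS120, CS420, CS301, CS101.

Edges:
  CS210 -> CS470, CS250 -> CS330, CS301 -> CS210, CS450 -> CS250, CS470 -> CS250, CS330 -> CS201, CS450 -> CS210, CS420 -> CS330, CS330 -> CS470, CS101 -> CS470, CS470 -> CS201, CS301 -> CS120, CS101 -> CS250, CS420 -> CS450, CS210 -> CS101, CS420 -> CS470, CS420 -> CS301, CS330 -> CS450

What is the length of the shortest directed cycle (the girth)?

3

For each vertex v, BFS finds the shortest path from v back to v.
The shortest such closed walk is CS450 → CS250 → CS330 → CS450, length 3.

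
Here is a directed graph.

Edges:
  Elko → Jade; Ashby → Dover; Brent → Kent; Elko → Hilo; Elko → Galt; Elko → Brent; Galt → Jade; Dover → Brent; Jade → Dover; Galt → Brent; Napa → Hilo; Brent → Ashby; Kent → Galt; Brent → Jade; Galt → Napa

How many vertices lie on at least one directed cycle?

6

A vertex is on a directed cycle iff it belongs to a strongly connected component of size ≥ 2 (or has a self-loop).
The vertices on cycles are {Galt, Jade, Kent, Ashby, Brent, Dover} — 6 in total.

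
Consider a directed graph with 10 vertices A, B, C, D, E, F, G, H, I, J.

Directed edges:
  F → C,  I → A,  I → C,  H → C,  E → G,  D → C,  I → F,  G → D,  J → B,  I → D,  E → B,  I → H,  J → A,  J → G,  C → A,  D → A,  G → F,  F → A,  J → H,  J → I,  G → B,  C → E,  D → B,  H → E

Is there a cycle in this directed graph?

DFS with white/gray/black marking, starting from B:
B gray
B black
A gray
A black
C gray
  E gray
    E→B: B black — skip
    G gray
      F gray
        F→A: A black — skip
        F→C: C is gray → back edge
Back edge found, so a cycle exists: C → E → G → F → C.

Yes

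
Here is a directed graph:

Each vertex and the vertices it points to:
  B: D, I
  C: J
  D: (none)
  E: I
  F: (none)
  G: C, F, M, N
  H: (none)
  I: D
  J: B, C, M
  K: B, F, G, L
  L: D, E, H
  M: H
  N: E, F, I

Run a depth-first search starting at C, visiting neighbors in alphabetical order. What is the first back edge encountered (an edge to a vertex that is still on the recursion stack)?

DFS from C (visiting neighbors in alphabetical order); mark gray on enter, black on exit:
C gray
  J gray
    B gray
      D gray
      D black
      I gray
        I→D: D black — skip
      I black
    B black
    J→C: C is gray → back edge
First back edge: J → C.

J→C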